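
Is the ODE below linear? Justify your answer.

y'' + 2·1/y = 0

No. Nonlinear (1/y term)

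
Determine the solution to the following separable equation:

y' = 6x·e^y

Separating variables and integrating:
-e^(-y) = 3x² + C

General solution: y = -ln(C - 3x²)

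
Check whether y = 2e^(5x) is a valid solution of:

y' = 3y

Verification:
y = 2e^(5x)
y' = 10e^(5x)
But 3y = 6e^(5x)
y' ≠ 3y — the derivative does not match

No, it is not a solution.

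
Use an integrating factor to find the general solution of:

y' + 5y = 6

Using integrating factor method:

General solution: y = 6/5 + Ce^(-5x)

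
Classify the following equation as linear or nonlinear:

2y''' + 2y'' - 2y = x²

Linear (y and its derivatives appear to the first power only, no products of y terms)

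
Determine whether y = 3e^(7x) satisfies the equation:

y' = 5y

Verification:
y = 3e^(7x)
y' = 21e^(7x)
But 5y = 15e^(7x)
y' ≠ 5y — the derivative does not match

No, it is not a solution.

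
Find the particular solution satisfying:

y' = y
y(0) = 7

General solution: y = Ce^x
Applying IC y(0) = 7:
Particular solution: y = 7e^x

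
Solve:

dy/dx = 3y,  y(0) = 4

General solution: y = Ce^(3x)
Applying IC y(0) = 4:
Particular solution: y = 4e^(3x)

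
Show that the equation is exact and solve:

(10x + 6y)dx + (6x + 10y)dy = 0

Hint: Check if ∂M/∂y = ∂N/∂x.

Verify exactness: ∂M/∂y = ∂N/∂x ✓
Find F(x,y) such that ∂F/∂x = M, ∂F/∂y = N
Solution: 5x² + 6xy + 5y² = C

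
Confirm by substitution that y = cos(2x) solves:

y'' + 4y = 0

Verification:
y'' = -4cos(2x)
y'' + 4y = 0 ✓

Yes, it is a solution.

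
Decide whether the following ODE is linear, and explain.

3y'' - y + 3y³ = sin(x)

Nonlinear (y³ term)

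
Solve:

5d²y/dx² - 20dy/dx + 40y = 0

Characteristic equation: 5r² - 20r + 40 = 0
Divide by 5: r² - 4r + 8 = 0
Roots: r = 2 ± 2i (complex conjugates)
General solution: y = e^(2x)(C₁cos(2x) + C₂sin(2x))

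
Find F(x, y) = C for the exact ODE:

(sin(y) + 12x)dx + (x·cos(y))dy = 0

Verify exactness: ∂M/∂y = ∂N/∂x ✓
Find F(x,y) such that ∂F/∂x = M, ∂F/∂y = N
Solution: x·sin(y) + 6x² = C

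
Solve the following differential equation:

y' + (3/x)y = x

Using integrating factor method:

General solution: y = (1/5)x^2 + Cx^(-3)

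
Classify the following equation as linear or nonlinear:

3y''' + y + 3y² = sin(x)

Nonlinear (y² term)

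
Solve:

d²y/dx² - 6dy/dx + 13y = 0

Characteristic equation: r² - 6r + 13 = 0
Roots: r = 3 ± 2i (complex conjugates)
General solution: y = e^(3x)(C₁cos(2x) + C₂sin(2x))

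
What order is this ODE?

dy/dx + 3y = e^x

The order is 1 (highest derivative is of order 1).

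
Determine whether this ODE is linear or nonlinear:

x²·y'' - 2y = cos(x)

Linear (y and its derivatives appear to the first power only, no products of y terms)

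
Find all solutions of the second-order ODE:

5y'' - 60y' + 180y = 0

Characteristic equation: 5r² - 60r + 180 = 0
Divide by 5: r² - 12r + 36 = 0
Factored: (r - 6)² = 0
Repeated root: r = 6
General solution: y = (C₁ + C₂x)e^(6x)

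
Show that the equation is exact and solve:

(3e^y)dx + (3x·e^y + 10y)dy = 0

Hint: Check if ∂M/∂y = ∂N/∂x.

Verify exactness: ∂M/∂y = ∂N/∂x ✓
Find F(x,y) such that ∂F/∂x = M, ∂F/∂y = N
Solution: 3x·e^y + 5y² = C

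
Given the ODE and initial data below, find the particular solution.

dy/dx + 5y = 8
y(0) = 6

General solution: y = 8/5 + Ce^(-5x)
Applying y(0) = 6: C = 6 - 8/5 = 22/5
Particular solution: y = 8/5 + (22/5)e^(-5x)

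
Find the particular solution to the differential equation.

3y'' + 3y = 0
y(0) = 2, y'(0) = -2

General solution: y = C₁cos(x) + C₂sin(x)
Complex roots r = ±i
Applying ICs: C₁ = 2, C₂ = -2
Particular solution: y = 2cos(x) - 2sin(x)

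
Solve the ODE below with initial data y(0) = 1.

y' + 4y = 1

General solution: y = 1/4 + Ce^(-4x)
Applying y(0) = 1: C = 1 - 1/4 = 3/4
Particular solution: y = 1/4 + (3/4)e^(-4x)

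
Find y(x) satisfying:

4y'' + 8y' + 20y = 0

Characteristic equation: 4r² + 8r + 20 = 0
Divide by 4: r² + 2r + 5 = 0
Roots: r = -1 ± 2i (complex conjugates)
General solution: y = e^(-x)(C₁cos(2x) + C₂sin(2x))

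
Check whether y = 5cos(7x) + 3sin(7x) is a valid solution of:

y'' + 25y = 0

Verification:
y'' = -245cos(7x) - 147sin(7x)
y'' + 25y ≠ 0 (frequency mismatch: got 49 instead of 25)

No, it is not a solution.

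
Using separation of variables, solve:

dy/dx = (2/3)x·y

Separating variables and integrating:
ln|y| = x^2/3 + C

General solution: y = Ce^(x^2/3)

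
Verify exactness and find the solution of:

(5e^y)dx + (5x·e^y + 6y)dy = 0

Verify exactness: ∂M/∂y = ∂N/∂x ✓
Find F(x,y) such that ∂F/∂x = M, ∂F/∂y = N
Solution: 5x·e^y + 3y² = C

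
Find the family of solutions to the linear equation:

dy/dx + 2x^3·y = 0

Using integrating factor method:

General solution: y = Ce^(-x^4/2)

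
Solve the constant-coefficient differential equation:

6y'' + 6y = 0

Characteristic equation: 6r² + 6 = 0
Divide by 6: r² + 1 = 0
Roots: r = ±i (complex conjugates)
General solution: y = C₁cos(x) + C₂sin(x)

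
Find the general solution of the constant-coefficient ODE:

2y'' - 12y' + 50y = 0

Characteristic equation: 2r² - 12r + 50 = 0
Divide by 2: r² - 6r + 25 = 0
Roots: r = 3 ± 4i (complex conjugates)
General solution: y = e^(3x)(C₁cos(4x) + C₂sin(4x))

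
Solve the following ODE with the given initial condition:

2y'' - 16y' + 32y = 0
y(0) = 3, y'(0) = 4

General solution: y = (C₁ + C₂x)e^(4x)
Repeated root r = 4
Applying ICs: C₁ = 3, C₂ = -8
Particular solution: y = (3 - 8x)e^(4x)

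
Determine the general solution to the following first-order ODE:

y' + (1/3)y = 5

Using integrating factor method:

General solution: y = 15 + Ce^(-x/3)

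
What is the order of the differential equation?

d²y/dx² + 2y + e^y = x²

The order is 2 (highest derivative is of order 2).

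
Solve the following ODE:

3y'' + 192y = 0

Characteristic equation: 3r² + 192 = 0
Divide by 3: r² + 64 = 0
Roots: r = ±8i (complex conjugates)
General solution: y = C₁cos(8x) + C₂sin(8x)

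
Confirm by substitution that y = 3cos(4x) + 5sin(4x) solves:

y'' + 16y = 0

Verification:
y'' = -48cos(4x) - 80sin(4x)
y'' + 16y = 0 ✓

Yes, it is a solution.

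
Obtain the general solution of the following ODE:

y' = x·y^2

Separating variables and integrating:
-1/y = x^2/2 + C

General solution: y^-1 = (-1/2)x^2 + C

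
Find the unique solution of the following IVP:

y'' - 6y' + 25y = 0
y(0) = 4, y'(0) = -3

General solution: y = e^(3x)(C₁cos(4x) + C₂sin(4x))
Complex roots r = 3 ± 4i
Applying ICs: C₁ = 4, C₂ = -15/4
Particular solution: y = e^(3x)(4cos(4x) - (15/4)sin(4x))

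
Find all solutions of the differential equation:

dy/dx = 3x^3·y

Separating variables and integrating:
ln|y| = 3x^4/4 + C

General solution: y = Ce^(3x^4/4)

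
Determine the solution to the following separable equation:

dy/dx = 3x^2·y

Separating variables and integrating:
ln|y| = x^3 + C

General solution: y = Ce^(x^3)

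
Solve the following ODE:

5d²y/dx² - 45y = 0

Characteristic equation: 5r² - 45 = 0
Divide by 5: r² - 9 = 0
Roots: r = 3, -3 (distinct real)
General solution: y = C₁e^(3x) + C₂e^(-3x)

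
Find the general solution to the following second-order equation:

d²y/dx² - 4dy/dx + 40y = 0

Characteristic equation: r² - 4r + 40 = 0
Roots: r = 2 ± 6i (complex conjugates)
General solution: y = e^(2x)(C₁cos(6x) + C₂sin(6x))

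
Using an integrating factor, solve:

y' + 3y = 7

Using integrating factor method:

General solution: y = 7/3 + Ce^(-3x)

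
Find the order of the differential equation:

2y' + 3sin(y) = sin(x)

The order is 1 (highest derivative is of order 1).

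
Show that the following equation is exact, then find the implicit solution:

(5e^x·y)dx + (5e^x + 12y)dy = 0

Verify exactness: ∂M/∂y = ∂N/∂x ✓
Find F(x,y) such that ∂F/∂x = M, ∂F/∂y = N
Solution: 5e^x·y + 6y² = C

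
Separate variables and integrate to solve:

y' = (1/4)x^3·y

Separating variables and integrating:
ln|y| = x^4/16 + C

General solution: y = Ce^(x^4/16)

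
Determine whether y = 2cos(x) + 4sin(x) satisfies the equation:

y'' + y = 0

Verification:
y'' = -2cos(x) - 4sin(x)
y'' + y = 0 ✓

Yes, it is a solution.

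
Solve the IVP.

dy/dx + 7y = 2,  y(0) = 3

General solution: y = 2/7 + Ce^(-7x)
Applying y(0) = 3: C = 3 - 2/7 = 19/7
Particular solution: y = 2/7 + (19/7)e^(-7x)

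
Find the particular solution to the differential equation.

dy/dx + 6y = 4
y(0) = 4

General solution: y = 2/3 + Ce^(-6x)
Applying y(0) = 4: C = 4 - 2/3 = 10/3
Particular solution: y = 2/3 + (10/3)e^(-6x)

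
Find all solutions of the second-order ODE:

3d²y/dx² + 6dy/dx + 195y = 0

Characteristic equation: 3r² + 6r + 195 = 0
Divide by 3: r² + 2r + 65 = 0
Roots: r = -1 ± 8i (complex conjugates)
General solution: y = e^(-x)(C₁cos(8x) + C₂sin(8x))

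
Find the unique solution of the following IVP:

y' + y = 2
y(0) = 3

General solution: y = 2 + Ce^(-x)
Applying y(0) = 3: C = 3 - 2 = 1
Particular solution: y = 2 + e^(-x)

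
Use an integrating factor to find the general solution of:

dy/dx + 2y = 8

Using integrating factor method:

General solution: y = 4 + Ce^(-2x)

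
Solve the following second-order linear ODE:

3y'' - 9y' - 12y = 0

Characteristic equation: 3r² - 9r - 12 = 0
Divide by 3: r² - 3r - 4 = 0
Roots: r = 4, -1 (distinct real)
General solution: y = C₁e^(4x) + C₂e^(-x)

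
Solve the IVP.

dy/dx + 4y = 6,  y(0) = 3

General solution: y = 3/2 + Ce^(-4x)
Applying y(0) = 3: C = 3 - 3/2 = 3/2
Particular solution: y = 3/2 + (3/2)e^(-4x)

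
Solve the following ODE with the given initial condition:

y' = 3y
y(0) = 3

General solution: y = Ce^(3x)
Applying IC y(0) = 3:
Particular solution: y = 3e^(3x)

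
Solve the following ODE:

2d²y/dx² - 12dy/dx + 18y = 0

Characteristic equation: 2r² - 12r + 18 = 0
Divide by 2: r² - 6r + 9 = 0
Factored: (r - 3)² = 0
Repeated root: r = 3
General solution: y = (C₁ + C₂x)e^(3x)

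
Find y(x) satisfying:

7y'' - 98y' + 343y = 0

Characteristic equation: 7r² - 98r + 343 = 0
Divide by 7: r² - 14r + 49 = 0
Factored: (r - 7)² = 0
Repeated root: r = 7
General solution: y = (C₁ + C₂x)e^(7x)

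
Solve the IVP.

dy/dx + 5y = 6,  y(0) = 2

General solution: y = 6/5 + Ce^(-5x)
Applying y(0) = 2: C = 2 - 6/5 = 4/5
Particular solution: y = 6/5 + (4/5)e^(-5x)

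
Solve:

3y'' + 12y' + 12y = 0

Characteristic equation: 3r² + 12r + 12 = 0
Divide by 3: r² + 4r + 4 = 0
Factored: (r + 2)² = 0
Repeated root: r = -2
General solution: y = (C₁ + C₂x)e^(-2x)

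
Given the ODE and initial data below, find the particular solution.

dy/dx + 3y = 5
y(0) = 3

General solution: y = 5/3 + Ce^(-3x)
Applying y(0) = 3: C = 3 - 5/3 = 4/3
Particular solution: y = 5/3 + (4/3)e^(-3x)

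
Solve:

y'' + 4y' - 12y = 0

Characteristic equation: r² + 4r - 12 = 0
Roots: r = 2, -6 (distinct real)
General solution: y = C₁e^(2x) + C₂e^(-6x)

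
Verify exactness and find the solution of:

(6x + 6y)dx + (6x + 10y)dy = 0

Verify exactness: ∂M/∂y = ∂N/∂x ✓
Find F(x,y) such that ∂F/∂x = M, ∂F/∂y = N
Solution: 3x² + 6xy + 5y² = C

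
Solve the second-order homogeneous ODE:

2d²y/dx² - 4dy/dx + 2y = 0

Characteristic equation: 2r² - 4r + 2 = 0
Divide by 2: r² - 2r + 1 = 0
Factored: (r - 1)² = 0
Repeated root: r = 1
General solution: y = (C₁ + C₂x)e^x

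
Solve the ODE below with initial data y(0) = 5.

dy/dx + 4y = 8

General solution: y = 2 + Ce^(-4x)
Applying y(0) = 5: C = 5 - 2 = 3
Particular solution: y = 2 + 3e^(-4x)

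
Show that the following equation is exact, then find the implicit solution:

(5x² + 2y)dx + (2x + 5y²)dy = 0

Verify exactness: ∂M/∂y = ∂N/∂x ✓
Find F(x,y) such that ∂F/∂x = M, ∂F/∂y = N
Solution: 5x³/3 + 2xy + 5y³/3 = C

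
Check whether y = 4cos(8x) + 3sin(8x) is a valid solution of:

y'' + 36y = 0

Verification:
y'' = -256cos(8x) - 192sin(8x)
y'' + 36y ≠ 0 (frequency mismatch: got 64 instead of 36)

No, it is not a solution.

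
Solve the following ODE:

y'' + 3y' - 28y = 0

Characteristic equation: r² + 3r - 28 = 0
Roots: r = 4, -7 (distinct real)
General solution: y = C₁e^(4x) + C₂e^(-7x)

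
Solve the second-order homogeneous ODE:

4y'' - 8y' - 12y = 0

Characteristic equation: 4r² - 8r - 12 = 0
Divide by 4: r² - 2r - 3 = 0
Roots: r = 3, -1 (distinct real)
General solution: y = C₁e^(3x) + C₂e^(-x)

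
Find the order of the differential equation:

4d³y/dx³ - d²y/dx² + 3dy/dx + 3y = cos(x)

The order is 3 (highest derivative is of order 3).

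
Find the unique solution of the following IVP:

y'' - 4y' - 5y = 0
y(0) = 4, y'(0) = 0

General solution: y = C₁e^(5x) + C₂e^(-x)
Applying ICs: C₁ = 2/3, C₂ = 10/3
Particular solution: y = (2/3)e^(5x) + (10/3)e^(-x)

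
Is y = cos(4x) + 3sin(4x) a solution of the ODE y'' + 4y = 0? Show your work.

Verification:
y'' = -16cos(4x) - 48sin(4x)
y'' + 4y ≠ 0 (frequency mismatch: got 16 instead of 4)

No, it is not a solution.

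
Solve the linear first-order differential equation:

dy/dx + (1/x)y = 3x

Using integrating factor method:

General solution: y = x^2 + C/x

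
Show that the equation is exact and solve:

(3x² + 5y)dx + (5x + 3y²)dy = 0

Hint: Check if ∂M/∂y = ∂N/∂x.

Verify exactness: ∂M/∂y = ∂N/∂x ✓
Find F(x,y) such that ∂F/∂x = M, ∂F/∂y = N
Solution: x³ + 5xy + y³ = C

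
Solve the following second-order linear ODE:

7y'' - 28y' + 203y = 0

Characteristic equation: 7r² - 28r + 203 = 0
Divide by 7: r² - 4r + 29 = 0
Roots: r = 2 ± 5i (complex conjugates)
General solution: y = e^(2x)(C₁cos(5x) + C₂sin(5x))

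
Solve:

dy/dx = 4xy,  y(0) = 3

General solution: y = Ce^(2x²)
Applying IC y(0) = 3:
Particular solution: y = 3e^(2x²)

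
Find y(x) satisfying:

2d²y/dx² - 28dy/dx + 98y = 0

Characteristic equation: 2r² - 28r + 98 = 0
Divide by 2: r² - 14r + 49 = 0
Factored: (r - 7)² = 0
Repeated root: r = 7
General solution: y = (C₁ + C₂x)e^(7x)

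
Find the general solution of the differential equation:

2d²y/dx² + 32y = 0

Characteristic equation: 2r² + 32 = 0
Divide by 2: r² + 16 = 0
Roots: r = ±4i (complex conjugates)
General solution: y = C₁cos(4x) + C₂sin(4x)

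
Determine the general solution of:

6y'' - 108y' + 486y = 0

Characteristic equation: 6r² - 108r + 486 = 0
Divide by 6: r² - 18r + 81 = 0
Factored: (r - 9)² = 0
Repeated root: r = 9
General solution: y = (C₁ + C₂x)e^(9x)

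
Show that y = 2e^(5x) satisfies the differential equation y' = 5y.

Verification:
y = 2e^(5x)
y' = 10e^(5x)
5y = 10e^(5x)
y' = 5y ✓

Yes, it is a solution.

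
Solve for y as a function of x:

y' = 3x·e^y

Separating variables and integrating:
-e^(-y) = 3x²/2 + C

General solution: y = -ln(C - 3x²/2)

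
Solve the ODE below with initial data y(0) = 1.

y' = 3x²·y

General solution: y = Ce^(x³)
Applying IC y(0) = 1:
Particular solution: y = e^(x³)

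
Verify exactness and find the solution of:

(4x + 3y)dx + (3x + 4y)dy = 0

Verify exactness: ∂M/∂y = ∂N/∂x ✓
Find F(x,y) such that ∂F/∂x = M, ∂F/∂y = N
Solution: 2x² + 3xy + 2y² = C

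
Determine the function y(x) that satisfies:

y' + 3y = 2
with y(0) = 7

General solution: y = 2/3 + Ce^(-3x)
Applying y(0) = 7: C = 7 - 2/3 = 19/3
Particular solution: y = 2/3 + (19/3)e^(-3x)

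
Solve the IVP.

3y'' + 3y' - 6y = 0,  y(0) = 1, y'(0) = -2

General solution: y = C₁e^x + C₂e^(-2x)
Applying ICs: C₁ = 0, C₂ = 1
Particular solution: y = e^(-2x)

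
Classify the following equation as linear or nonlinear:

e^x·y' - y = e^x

Linear (y and its derivatives appear to the first power only, no products of y terms)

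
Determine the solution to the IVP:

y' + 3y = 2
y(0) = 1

General solution: y = 2/3 + Ce^(-3x)
Applying y(0) = 1: C = 1 - 2/3 = 1/3
Particular solution: y = 2/3 + (1/3)e^(-3x)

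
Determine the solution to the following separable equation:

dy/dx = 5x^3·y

Separating variables and integrating:
ln|y| = 5x^4/4 + C

General solution: y = Ce^(5x^4/4)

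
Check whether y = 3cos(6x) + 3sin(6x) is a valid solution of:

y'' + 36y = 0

Verification:
y'' = -108cos(6x) - 108sin(6x)
y'' + 36y = 0 ✓

Yes, it is a solution.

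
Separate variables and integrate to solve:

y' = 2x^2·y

Separating variables and integrating:
ln|y| = 2x^3/3 + C

General solution: y = Ce^(2x^3/3)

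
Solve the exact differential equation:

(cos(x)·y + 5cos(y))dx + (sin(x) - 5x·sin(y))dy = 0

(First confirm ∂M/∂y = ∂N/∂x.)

Verify exactness: ∂M/∂y = ∂N/∂x ✓
Find F(x,y) such that ∂F/∂x = M, ∂F/∂y = N
Solution: sin(x)·y + 5x·cos(y) = C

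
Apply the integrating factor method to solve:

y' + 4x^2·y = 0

Using integrating factor method:

General solution: y = Ce^(-4x^3/3)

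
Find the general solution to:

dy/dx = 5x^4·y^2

Separating variables and integrating:
-1/y = x^5 + C

General solution: y^-1 = -x^5 + C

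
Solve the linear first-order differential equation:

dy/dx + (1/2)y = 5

Using integrating factor method:

General solution: y = 10 + Ce^(-x/2)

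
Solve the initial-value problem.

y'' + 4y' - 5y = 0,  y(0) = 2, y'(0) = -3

General solution: y = C₁e^x + C₂e^(-5x)
Applying ICs: C₁ = 7/6, C₂ = 5/6
Particular solution: y = (7/6)e^x + (5/6)e^(-5x)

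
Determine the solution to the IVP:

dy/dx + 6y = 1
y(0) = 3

General solution: y = 1/6 + Ce^(-6x)
Applying y(0) = 3: C = 3 - 1/6 = 17/6
Particular solution: y = 1/6 + (17/6)e^(-6x)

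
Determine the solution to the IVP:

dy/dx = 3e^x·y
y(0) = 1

General solution: y = Ce^(3e^x)
Applying IC y(0) = 1:
Particular solution: y = e^(3(e^x - 1))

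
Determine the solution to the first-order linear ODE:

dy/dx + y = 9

Using integrating factor method:

General solution: y = 9 + Ce^(-x)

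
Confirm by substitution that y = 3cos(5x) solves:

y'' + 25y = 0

Verification:
y'' = -75cos(5x)
y'' + 25y = 0 ✓

Yes, it is a solution.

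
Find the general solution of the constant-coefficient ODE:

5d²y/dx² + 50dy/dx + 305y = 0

Characteristic equation: 5r² + 50r + 305 = 0
Divide by 5: r² + 10r + 61 = 0
Roots: r = -5 ± 6i (complex conjugates)
General solution: y = e^(-5x)(C₁cos(6x) + C₂sin(6x))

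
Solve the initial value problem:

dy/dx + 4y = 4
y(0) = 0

General solution: y = 1 + Ce^(-4x)
Applying y(0) = 0: C = 0 - 1 = -1
Particular solution: y = 1 - e^(-4x)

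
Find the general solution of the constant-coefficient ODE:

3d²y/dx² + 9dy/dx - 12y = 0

Characteristic equation: 3r² + 9r - 12 = 0
Divide by 3: r² + 3r - 4 = 0
Roots: r = 1, -4 (distinct real)
General solution: y = C₁e^x + C₂e^(-4x)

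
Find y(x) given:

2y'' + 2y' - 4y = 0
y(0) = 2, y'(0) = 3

General solution: y = C₁e^x + C₂e^(-2x)
Applying ICs: C₁ = 7/3, C₂ = -1/3
Particular solution: y = (7/3)e^x - (1/3)e^(-2x)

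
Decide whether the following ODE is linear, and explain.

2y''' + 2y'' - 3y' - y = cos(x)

Linear (y and its derivatives appear to the first power only, no products of y terms)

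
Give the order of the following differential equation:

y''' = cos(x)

The order is 3 (highest derivative is of order 3).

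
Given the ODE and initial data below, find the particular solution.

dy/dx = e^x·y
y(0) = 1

General solution: y = Ce^(e^x)
Applying IC y(0) = 1:
Particular solution: y = e^(e^x - 1)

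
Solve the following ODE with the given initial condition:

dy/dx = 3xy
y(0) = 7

General solution: y = Ce^(3x²/2)
Applying IC y(0) = 7:
Particular solution: y = 7e^(3x²/2)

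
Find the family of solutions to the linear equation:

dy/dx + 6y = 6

Using integrating factor method:

General solution: y = 1 + Ce^(-6x)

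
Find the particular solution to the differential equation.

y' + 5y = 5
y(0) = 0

General solution: y = 1 + Ce^(-5x)
Applying y(0) = 0: C = 0 - 1 = -1
Particular solution: y = 1 - e^(-5x)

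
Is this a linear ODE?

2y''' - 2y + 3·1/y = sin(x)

No. Nonlinear (1/y term)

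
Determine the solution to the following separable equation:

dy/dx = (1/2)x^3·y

Separating variables and integrating:
ln|y| = x^4/8 + C

General solution: y = Ce^(x^4/8)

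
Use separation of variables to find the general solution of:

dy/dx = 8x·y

Separating variables and integrating:
ln|y| = 4x^2 + C

General solution: y = Ce^(4x^2)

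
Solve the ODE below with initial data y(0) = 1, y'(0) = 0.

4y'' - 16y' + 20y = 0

General solution: y = e^(2x)(C₁cos(x) + C₂sin(x))
Complex roots r = 2 ± i
Applying ICs: C₁ = 1, C₂ = -2
Particular solution: y = e^(2x)(cos(x) - 2sin(x))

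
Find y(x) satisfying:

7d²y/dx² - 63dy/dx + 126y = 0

Characteristic equation: 7r² - 63r + 126 = 0
Divide by 7: r² - 9r + 18 = 0
Roots: r = 6, 3 (distinct real)
General solution: y = C₁e^(6x) + C₂e^(3x)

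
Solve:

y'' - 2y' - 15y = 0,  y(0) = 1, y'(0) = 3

General solution: y = C₁e^(5x) + C₂e^(-3x)
Applying ICs: C₁ = 3/4, C₂ = 1/4
Particular solution: y = (3/4)e^(5x) + (1/4)e^(-3x)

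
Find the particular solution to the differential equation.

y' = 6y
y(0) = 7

General solution: y = Ce^(6x)
Applying IC y(0) = 7:
Particular solution: y = 7e^(6x)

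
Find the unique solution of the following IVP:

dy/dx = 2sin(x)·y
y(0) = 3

General solution: y = Ce^(-2cos(x))
Applying IC y(0) = 3:
Particular solution: y = 3e^(2(1-cos(x)))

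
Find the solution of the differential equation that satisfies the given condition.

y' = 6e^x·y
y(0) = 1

General solution: y = Ce^(6e^x)
Applying IC y(0) = 1:
Particular solution: y = e^(6(e^x - 1))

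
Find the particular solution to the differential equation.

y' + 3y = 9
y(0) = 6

General solution: y = 3 + Ce^(-3x)
Applying y(0) = 6: C = 6 - 3 = 3
Particular solution: y = 3 + 3e^(-3x)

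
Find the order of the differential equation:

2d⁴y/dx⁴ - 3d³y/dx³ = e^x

The order is 4 (highest derivative is of order 4).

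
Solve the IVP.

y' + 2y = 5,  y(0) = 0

General solution: y = 5/2 + Ce^(-2x)
Applying y(0) = 0: C = 0 - 5/2 = -5/2
Particular solution: y = 5/2 - (5/2)e^(-2x)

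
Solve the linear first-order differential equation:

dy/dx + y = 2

Using integrating factor method:

General solution: y = 2 + Ce^(-x)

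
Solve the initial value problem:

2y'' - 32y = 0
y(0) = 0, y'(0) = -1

General solution: y = C₁e^(4x) + C₂e^(-4x)
Applying ICs: C₁ = -1/8, C₂ = 1/8
Particular solution: y = -(1/8)e^(4x) + (1/8)e^(-4x)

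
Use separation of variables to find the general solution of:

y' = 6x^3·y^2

Separating variables and integrating:
-1/y = 3x^4/2 + C

General solution: y^-1 = (-3/2)x^4 + C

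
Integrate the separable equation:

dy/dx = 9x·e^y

Separating variables and integrating:
-e^(-y) = 9x²/2 + C

General solution: y = -ln(C - 9x²/2)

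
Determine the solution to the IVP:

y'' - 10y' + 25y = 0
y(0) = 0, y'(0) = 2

General solution: y = (C₁ + C₂x)e^(5x)
Repeated root r = 5
Applying ICs: C₁ = 0, C₂ = 2
Particular solution: y = 2xe^(5x)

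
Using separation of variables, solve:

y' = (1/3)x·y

Separating variables and integrating:
ln|y| = x^2/6 + C

General solution: y = Ce^(x^2/6)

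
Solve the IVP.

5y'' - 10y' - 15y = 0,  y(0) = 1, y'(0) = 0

General solution: y = C₁e^(3x) + C₂e^(-x)
Applying ICs: C₁ = 1/4, C₂ = 3/4
Particular solution: y = (1/4)e^(3x) + (3/4)e^(-x)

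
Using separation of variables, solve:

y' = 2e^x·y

Separating variables and integrating:
ln|y| = 2e^x + C

General solution: y = Ce^(2e^x)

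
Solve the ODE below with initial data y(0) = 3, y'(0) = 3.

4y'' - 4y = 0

General solution: y = C₁e^x + C₂e^(-x)
Applying ICs: C₁ = 3, C₂ = 0
Particular solution: y = 3e^x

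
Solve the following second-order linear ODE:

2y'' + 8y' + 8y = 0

Characteristic equation: 2r² + 8r + 8 = 0
Divide by 2: r² + 4r + 4 = 0
Factored: (r + 2)² = 0
Repeated root: r = -2
General solution: y = (C₁ + C₂x)e^(-2x)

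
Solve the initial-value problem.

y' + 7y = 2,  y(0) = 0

General solution: y = 2/7 + Ce^(-7x)
Applying y(0) = 0: C = 0 - 2/7 = -2/7
Particular solution: y = 2/7 - (2/7)e^(-7x)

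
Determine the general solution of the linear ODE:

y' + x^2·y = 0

Using integrating factor method:

General solution: y = Ce^(-x^3/3)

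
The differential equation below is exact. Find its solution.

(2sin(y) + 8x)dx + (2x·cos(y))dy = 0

Verify exactness: ∂M/∂y = ∂N/∂x ✓
Find F(x,y) such that ∂F/∂x = M, ∂F/∂y = N
Solution: 2x·sin(y) + 4x² = C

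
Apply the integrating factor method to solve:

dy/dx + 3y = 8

Using integrating factor method:

General solution: y = 8/3 + Ce^(-3x)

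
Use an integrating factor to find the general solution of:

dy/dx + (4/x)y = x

Using integrating factor method:

General solution: y = (1/6)x^2 + Cx^(-4)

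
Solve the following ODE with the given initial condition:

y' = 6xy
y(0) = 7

General solution: y = Ce^(3x²)
Applying IC y(0) = 7:
Particular solution: y = 7e^(3x²)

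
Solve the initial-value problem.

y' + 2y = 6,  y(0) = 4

General solution: y = 3 + Ce^(-2x)
Applying y(0) = 4: C = 4 - 3 = 1
Particular solution: y = 3 + e^(-2x)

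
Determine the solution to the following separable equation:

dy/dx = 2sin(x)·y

Separating variables and integrating:
ln|y| = -2cos(x) + C

General solution: y = Ce^(-2cos(x))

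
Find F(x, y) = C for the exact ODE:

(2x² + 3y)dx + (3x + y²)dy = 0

Verify exactness: ∂M/∂y = ∂N/∂x ✓
Find F(x,y) such that ∂F/∂x = M, ∂F/∂y = N
Solution: 2x³/3 + 3xy + y³/3 = C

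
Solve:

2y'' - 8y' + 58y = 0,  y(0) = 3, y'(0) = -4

General solution: y = e^(2x)(C₁cos(5x) + C₂sin(5x))
Complex roots r = 2 ± 5i
Applying ICs: C₁ = 3, C₂ = -2
Particular solution: y = e^(2x)(3cos(5x) - 2sin(5x))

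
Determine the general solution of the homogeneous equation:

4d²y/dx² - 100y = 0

Characteristic equation: 4r² - 100 = 0
Divide by 4: r² - 25 = 0
Roots: r = 5, -5 (distinct real)
General solution: y = C₁e^(5x) + C₂e^(-5x)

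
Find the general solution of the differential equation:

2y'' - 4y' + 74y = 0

Characteristic equation: 2r² - 4r + 74 = 0
Divide by 2: r² - 2r + 37 = 0
Roots: r = 1 ± 6i (complex conjugates)
General solution: y = e^x(C₁cos(6x) + C₂sin(6x))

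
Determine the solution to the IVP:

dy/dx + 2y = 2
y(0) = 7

General solution: y = 1 + Ce^(-2x)
Applying y(0) = 7: C = 7 - 1 = 6
Particular solution: y = 1 + 6e^(-2x)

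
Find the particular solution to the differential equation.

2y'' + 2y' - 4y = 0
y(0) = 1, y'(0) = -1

General solution: y = C₁e^x + C₂e^(-2x)
Applying ICs: C₁ = 1/3, C₂ = 2/3
Particular solution: y = (1/3)e^x + (2/3)e^(-2x)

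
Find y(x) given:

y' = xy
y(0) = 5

General solution: y = Ce^(x²/2)
Applying IC y(0) = 5:
Particular solution: y = 5e^(x²/2)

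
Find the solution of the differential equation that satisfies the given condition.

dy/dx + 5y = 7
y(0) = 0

General solution: y = 7/5 + Ce^(-5x)
Applying y(0) = 0: C = 0 - 7/5 = -7/5
Particular solution: y = 7/5 - (7/5)e^(-5x)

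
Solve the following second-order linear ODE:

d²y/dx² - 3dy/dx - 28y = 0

Characteristic equation: r² - 3r - 28 = 0
Roots: r = 7, -4 (distinct real)
General solution: y = C₁e^(7x) + C₂e^(-4x)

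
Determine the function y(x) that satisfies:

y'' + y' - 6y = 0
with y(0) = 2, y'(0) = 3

General solution: y = C₁e^(2x) + C₂e^(-3x)
Applying ICs: C₁ = 9/5, C₂ = 1/5
Particular solution: y = (9/5)e^(2x) + (1/5)e^(-3x)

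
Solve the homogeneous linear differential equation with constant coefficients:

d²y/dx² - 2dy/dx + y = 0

Characteristic equation: r² - 2r + 1 = 0
Factored: (r - 1)² = 0
Repeated root: r = 1
General solution: y = (C₁ + C₂x)e^x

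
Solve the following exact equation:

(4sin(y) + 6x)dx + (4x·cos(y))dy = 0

Verify exactness: ∂M/∂y = ∂N/∂x ✓
Find F(x,y) such that ∂F/∂x = M, ∂F/∂y = N
Solution: 4x·sin(y) + 3x² = C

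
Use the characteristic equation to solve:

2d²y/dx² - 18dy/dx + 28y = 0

Characteristic equation: 2r² - 18r + 28 = 0
Divide by 2: r² - 9r + 14 = 0
Roots: r = 2, 7 (distinct real)
General solution: y = C₁e^(2x) + C₂e^(7x)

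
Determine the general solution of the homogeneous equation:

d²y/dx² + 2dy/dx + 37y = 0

Characteristic equation: r² + 2r + 37 = 0
Roots: r = -1 ± 6i (complex conjugates)
General solution: y = e^(-x)(C₁cos(6x) + C₂sin(6x))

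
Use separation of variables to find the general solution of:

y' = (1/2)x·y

Separating variables and integrating:
ln|y| = x^2/4 + C

General solution: y = Ce^(x^2/4)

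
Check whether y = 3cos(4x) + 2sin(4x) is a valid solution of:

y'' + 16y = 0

Verification:
y'' = -48cos(4x) - 32sin(4x)
y'' + 16y = 0 ✓

Yes, it is a solution.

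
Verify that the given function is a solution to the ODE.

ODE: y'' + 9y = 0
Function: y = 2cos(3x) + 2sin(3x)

Verification:
y'' = -18cos(3x) - 18sin(3x)
y'' + 9y = 0 ✓

Yes, it is a solution.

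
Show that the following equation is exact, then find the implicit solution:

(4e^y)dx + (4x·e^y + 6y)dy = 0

Verify exactness: ∂M/∂y = ∂N/∂x ✓
Find F(x,y) such that ∂F/∂x = M, ∂F/∂y = N
Solution: 4x·e^y + 3y² = C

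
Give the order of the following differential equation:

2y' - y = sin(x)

The order is 1 (highest derivative is of order 1).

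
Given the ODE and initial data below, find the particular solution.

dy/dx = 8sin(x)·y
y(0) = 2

General solution: y = Ce^(-8cos(x))
Applying IC y(0) = 2:
Particular solution: y = 2e^(8(1-cos(x)))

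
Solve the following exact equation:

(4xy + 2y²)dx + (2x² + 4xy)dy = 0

Verify exactness: ∂M/∂y = ∂N/∂x ✓
Find F(x,y) such that ∂F/∂x = M, ∂F/∂y = N
Solution: 2x²y + 2xy² = C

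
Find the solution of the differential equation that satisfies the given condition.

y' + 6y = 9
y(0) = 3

General solution: y = 3/2 + Ce^(-6x)
Applying y(0) = 3: C = 3 - 3/2 = 3/2
Particular solution: y = 3/2 + (3/2)e^(-6x)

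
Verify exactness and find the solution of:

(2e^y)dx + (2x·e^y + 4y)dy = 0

Verify exactness: ∂M/∂y = ∂N/∂x ✓
Find F(x,y) such that ∂F/∂x = M, ∂F/∂y = N
Solution: 2x·e^y + 2y² = C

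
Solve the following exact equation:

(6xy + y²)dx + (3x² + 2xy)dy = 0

Verify exactness: ∂M/∂y = ∂N/∂x ✓
Find F(x,y) such that ∂F/∂x = M, ∂F/∂y = N
Solution: 3x²y + xy² = C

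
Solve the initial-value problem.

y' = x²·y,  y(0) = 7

General solution: y = Ce^(x³/3)
Applying IC y(0) = 7:
Particular solution: y = 7e^(x³/3)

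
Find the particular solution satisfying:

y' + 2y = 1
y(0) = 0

General solution: y = 1/2 + Ce^(-2x)
Applying y(0) = 0: C = 0 - 1/2 = -1/2
Particular solution: y = 1/2 - (1/2)e^(-2x)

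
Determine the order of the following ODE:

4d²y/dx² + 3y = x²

The order is 2 (highest derivative is of order 2).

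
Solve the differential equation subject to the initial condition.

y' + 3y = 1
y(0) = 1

General solution: y = 1/3 + Ce^(-3x)
Applying y(0) = 1: C = 1 - 1/3 = 2/3
Particular solution: y = 1/3 + (2/3)e^(-3x)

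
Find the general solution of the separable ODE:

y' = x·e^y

Separating variables and integrating:
-e^(-y) = x²/2 + C

General solution: y = -ln(C - x²/2)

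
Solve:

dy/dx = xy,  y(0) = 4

General solution: y = Ce^(x²/2)
Applying IC y(0) = 4:
Particular solution: y = 4e^(x²/2)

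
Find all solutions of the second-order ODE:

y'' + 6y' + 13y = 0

Characteristic equation: r² + 6r + 13 = 0
Roots: r = -3 ± 2i (complex conjugates)
General solution: y = e^(-3x)(C₁cos(2x) + C₂sin(2x))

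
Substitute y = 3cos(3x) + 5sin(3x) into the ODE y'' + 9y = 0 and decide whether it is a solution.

Verification:
y'' = -27cos(3x) - 45sin(3x)
y'' + 9y = 0 ✓

Yes, it is a solution.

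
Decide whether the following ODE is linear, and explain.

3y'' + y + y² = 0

Nonlinear (y² term)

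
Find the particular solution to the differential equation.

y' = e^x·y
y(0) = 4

General solution: y = Ce^(e^x)
Applying IC y(0) = 4:
Particular solution: y = 4e^(e^x - 1)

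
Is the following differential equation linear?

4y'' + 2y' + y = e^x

Yes. Linear (y and its derivatives appear to the first power only, no products of y terms)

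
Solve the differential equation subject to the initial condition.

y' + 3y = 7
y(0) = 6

General solution: y = 7/3 + Ce^(-3x)
Applying y(0) = 6: C = 6 - 7/3 = 11/3
Particular solution: y = 7/3 + (11/3)e^(-3x)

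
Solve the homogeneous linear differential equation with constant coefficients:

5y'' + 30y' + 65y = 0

Characteristic equation: 5r² + 30r + 65 = 0
Divide by 5: r² + 6r + 13 = 0
Roots: r = -3 ± 2i (complex conjugates)
General solution: y = e^(-3x)(C₁cos(2x) + C₂sin(2x))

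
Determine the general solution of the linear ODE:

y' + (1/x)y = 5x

Using integrating factor method:

General solution: y = (5/3)x^2 + C/x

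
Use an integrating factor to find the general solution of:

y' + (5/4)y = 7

Using integrating factor method:

General solution: y = 28/5 + Ce^(-5x/4)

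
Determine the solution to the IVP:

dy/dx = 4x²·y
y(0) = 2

General solution: y = Ce^(4x³/3)
Applying IC y(0) = 2:
Particular solution: y = 2e^(4x³/3)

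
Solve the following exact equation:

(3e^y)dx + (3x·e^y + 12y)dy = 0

Verify exactness: ∂M/∂y = ∂N/∂x ✓
Find F(x,y) such that ∂F/∂x = M, ∂F/∂y = N
Solution: 3x·e^y + 6y² = C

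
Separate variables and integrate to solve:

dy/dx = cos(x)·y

Separating variables and integrating:
ln|y| = sin(x) + C

General solution: y = Ce^(sin(x))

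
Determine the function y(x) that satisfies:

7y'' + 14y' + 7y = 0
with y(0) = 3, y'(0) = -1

General solution: y = (C₁ + C₂x)e^(-x)
Repeated root r = -1
Applying ICs: C₁ = 3, C₂ = 2
Particular solution: y = (3 + 2x)e^(-x)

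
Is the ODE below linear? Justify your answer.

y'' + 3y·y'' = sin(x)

No. Nonlinear (y·y'' term)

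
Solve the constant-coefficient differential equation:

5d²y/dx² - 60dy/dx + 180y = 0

Characteristic equation: 5r² - 60r + 180 = 0
Divide by 5: r² - 12r + 36 = 0
Factored: (r - 6)² = 0
Repeated root: r = 6
General solution: y = (C₁ + C₂x)e^(6x)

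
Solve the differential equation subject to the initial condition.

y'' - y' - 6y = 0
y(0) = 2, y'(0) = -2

General solution: y = C₁e^(3x) + C₂e^(-2x)
Applying ICs: C₁ = 2/5, C₂ = 8/5
Particular solution: y = (2/5)e^(3x) + (8/5)e^(-2x)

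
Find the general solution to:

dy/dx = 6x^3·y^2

Separating variables and integrating:
-1/y = 3x^4/2 + C

General solution: y^-1 = (-3/2)x^4 + C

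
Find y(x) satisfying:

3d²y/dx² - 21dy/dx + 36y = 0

Characteristic equation: 3r² - 21r + 36 = 0
Divide by 3: r² - 7r + 12 = 0
Roots: r = 3, 4 (distinct real)
General solution: y = C₁e^(3x) + C₂e^(4x)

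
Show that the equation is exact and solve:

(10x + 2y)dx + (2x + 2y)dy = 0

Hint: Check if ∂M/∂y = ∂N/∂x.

Verify exactness: ∂M/∂y = ∂N/∂x ✓
Find F(x,y) such that ∂F/∂x = M, ∂F/∂y = N
Solution: 5x² + 2xy + y² = C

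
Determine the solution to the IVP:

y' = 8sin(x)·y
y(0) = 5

General solution: y = Ce^(-8cos(x))
Applying IC y(0) = 5:
Particular solution: y = 5e^(8(1-cos(x)))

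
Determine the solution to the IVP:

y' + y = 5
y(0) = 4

General solution: y = 5 + Ce^(-x)
Applying y(0) = 4: C = 4 - 5 = -1
Particular solution: y = 5 - e^(-x)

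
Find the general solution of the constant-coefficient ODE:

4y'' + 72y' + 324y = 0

Characteristic equation: 4r² + 72r + 324 = 0
Divide by 4: r² + 18r + 81 = 0
Factored: (r + 9)² = 0
Repeated root: r = -9
General solution: y = (C₁ + C₂x)e^(-9x)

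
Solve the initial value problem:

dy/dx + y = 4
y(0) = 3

General solution: y = 4 + Ce^(-x)
Applying y(0) = 3: C = 3 - 4 = -1
Particular solution: y = 4 - e^(-x)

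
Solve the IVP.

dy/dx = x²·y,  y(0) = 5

General solution: y = Ce^(x³/3)
Applying IC y(0) = 5:
Particular solution: y = 5e^(x³/3)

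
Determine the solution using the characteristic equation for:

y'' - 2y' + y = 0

Characteristic equation: r² - 2r + 1 = 0
Factored: (r - 1)² = 0
Repeated root: r = 1
General solution: y = (C₁ + C₂x)e^x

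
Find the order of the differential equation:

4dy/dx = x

The order is 1 (highest derivative is of order 1).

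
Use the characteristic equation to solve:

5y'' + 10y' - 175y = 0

Characteristic equation: 5r² + 10r - 175 = 0
Divide by 5: r² + 2r - 35 = 0
Roots: r = 5, -7 (distinct real)
General solution: y = C₁e^(5x) + C₂e^(-7x)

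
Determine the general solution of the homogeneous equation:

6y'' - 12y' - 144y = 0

Characteristic equation: 6r² - 12r - 144 = 0
Divide by 6: r² - 2r - 24 = 0
Roots: r = 6, -4 (distinct real)
General solution: y = C₁e^(6x) + C₂e^(-4x)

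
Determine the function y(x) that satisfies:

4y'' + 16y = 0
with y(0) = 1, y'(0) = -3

General solution: y = C₁cos(2x) + C₂sin(2x)
Complex roots r = ±2i
Applying ICs: C₁ = 1, C₂ = -3/2
Particular solution: y = cos(2x) - (3/2)sin(2x)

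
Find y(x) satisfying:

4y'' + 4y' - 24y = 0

Characteristic equation: 4r² + 4r - 24 = 0
Divide by 4: r² + r - 6 = 0
Roots: r = 2, -3 (distinct real)
General solution: y = C₁e^(2x) + C₂e^(-3x)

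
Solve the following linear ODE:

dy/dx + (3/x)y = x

Using integrating factor method:

General solution: y = (1/5)x^2 + Cx^(-3)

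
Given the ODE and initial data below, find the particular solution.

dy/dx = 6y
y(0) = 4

General solution: y = Ce^(6x)
Applying IC y(0) = 4:
Particular solution: y = 4e^(6x)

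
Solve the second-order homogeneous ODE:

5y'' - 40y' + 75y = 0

Characteristic equation: 5r² - 40r + 75 = 0
Divide by 5: r² - 8r + 15 = 0
Roots: r = 3, 5 (distinct real)
General solution: y = C₁e^(3x) + C₂e^(5x)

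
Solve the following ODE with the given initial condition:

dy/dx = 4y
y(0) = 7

General solution: y = Ce^(4x)
Applying IC y(0) = 7:
Particular solution: y = 7e^(4x)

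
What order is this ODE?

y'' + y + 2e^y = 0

The order is 2 (highest derivative is of order 2).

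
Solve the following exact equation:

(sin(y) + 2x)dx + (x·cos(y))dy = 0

Verify exactness: ∂M/∂y = ∂N/∂x ✓
Find F(x,y) such that ∂F/∂x = M, ∂F/∂y = N
Solution: x·sin(y) + x² = C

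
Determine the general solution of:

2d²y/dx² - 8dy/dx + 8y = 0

Characteristic equation: 2r² - 8r + 8 = 0
Divide by 2: r² - 4r + 4 = 0
Factored: (r - 2)² = 0
Repeated root: r = 2
General solution: y = (C₁ + C₂x)e^(2x)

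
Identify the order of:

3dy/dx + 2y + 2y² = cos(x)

The order is 1 (highest derivative is of order 1).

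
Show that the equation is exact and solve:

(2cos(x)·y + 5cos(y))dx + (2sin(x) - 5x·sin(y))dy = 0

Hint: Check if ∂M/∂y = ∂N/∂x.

Verify exactness: ∂M/∂y = ∂N/∂x ✓
Find F(x,y) such that ∂F/∂x = M, ∂F/∂y = N
Solution: 2sin(x)·y + 5x·cos(y) = C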